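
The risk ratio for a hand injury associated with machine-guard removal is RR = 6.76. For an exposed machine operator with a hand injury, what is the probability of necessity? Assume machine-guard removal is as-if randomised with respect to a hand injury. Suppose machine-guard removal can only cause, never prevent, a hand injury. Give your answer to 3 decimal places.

Under exogeneity and monotonicity, PN = (RR − 1) / RR = 1 − 1/RR.
PN = (6.76 − 1) / 6.76 = 5.76 / 6.76 ≈ 0.8521

PN ≈ 0.852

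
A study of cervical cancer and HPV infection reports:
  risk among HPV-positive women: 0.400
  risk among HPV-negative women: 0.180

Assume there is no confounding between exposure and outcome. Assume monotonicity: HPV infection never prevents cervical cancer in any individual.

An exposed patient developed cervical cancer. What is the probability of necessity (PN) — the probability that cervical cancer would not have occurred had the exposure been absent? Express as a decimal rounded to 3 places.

PN ≈ 0.550

Let p₁ = 0.4, p₀ = 0.18.
Under exogeneity and monotonicity, PN = (p₁ − p₀) / p₁.
PN = (0.4 − 0.18) / 0.4 = 0.22 / 0.4 ≈ 0.5500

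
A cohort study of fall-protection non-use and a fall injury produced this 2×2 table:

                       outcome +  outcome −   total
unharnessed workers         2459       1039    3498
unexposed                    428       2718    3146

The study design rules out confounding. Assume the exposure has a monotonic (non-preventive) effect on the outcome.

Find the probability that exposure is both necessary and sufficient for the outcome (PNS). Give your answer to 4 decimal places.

p₁ = P(outcome | exposed) = 2459/3498 = 0.70297
p₀ = P(outcome | unexposed) = 428/3146 = 0.13605
Under exogeneity and monotonicity, PNS = p₁ − p₀.
PNS = 0.70297 − 0.13605 = 0.56693

PNS ≈ 0.5669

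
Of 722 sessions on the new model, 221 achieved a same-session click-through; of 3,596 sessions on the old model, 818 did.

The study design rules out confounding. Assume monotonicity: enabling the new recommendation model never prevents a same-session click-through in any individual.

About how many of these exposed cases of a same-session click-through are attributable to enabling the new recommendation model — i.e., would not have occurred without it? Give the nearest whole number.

about 57 cases

p₁ = P(outcome | exposed) = 221/722 = 0.30609
p₀ = P(outcome | unexposed) = 818/3596 = 0.22747
PN = (p₁ − p₀)/p₁ = (0.30609 − 0.22747) / 0.30609 ≈ 0.25685.
Attributable cases ≈ PN × (exposed cases) = 0.25685 × 221 ≈ 56.76.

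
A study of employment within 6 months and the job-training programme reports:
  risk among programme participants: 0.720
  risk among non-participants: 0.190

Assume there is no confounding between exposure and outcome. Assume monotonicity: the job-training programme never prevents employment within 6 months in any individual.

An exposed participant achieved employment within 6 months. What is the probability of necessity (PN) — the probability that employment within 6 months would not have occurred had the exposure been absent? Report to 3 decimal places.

Let p₁ = 0.72, p₀ = 0.19.
Under exogeneity and monotonicity, PN = (p₁ − p₀) / p₁.
PN = (0.72 − 0.19) / 0.72 = 0.53 / 0.72 ≈ 0.7361

PN ≈ 0.736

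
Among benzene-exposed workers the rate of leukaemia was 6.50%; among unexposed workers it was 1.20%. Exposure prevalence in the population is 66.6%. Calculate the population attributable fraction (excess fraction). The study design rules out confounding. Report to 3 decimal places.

PAF ≈ 0.746

p₁ = 0.065, p₀ = 0.012.
Overall risk P(Y=1) = π·p₁ + (1−π)·p₀ = 0.666×0.065 + 0.334×0.012 = 0.047298.
Under exogeneity, PAF = [P(Y=1) − p₀] / P(Y=1).
PAF = (0.047298 − 0.012) / 0.047298 ≈ 0.7463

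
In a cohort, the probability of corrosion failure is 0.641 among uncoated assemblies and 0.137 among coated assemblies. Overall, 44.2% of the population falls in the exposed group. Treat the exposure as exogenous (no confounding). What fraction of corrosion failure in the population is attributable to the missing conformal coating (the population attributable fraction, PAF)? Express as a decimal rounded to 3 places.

Let p₁ = 0.641, p₀ = 0.137.
Overall risk P(Y=1) = π·p₁ + (1−π)·p₀ = 0.442×0.641 + 0.558×0.137 = 0.35977.
Under exogeneity, PAF = [P(Y=1) − p₀] / P(Y=1).
PAF = (0.35977 − 0.137) / 0.35977 ≈ 0.6192

PAF ≈ 0.619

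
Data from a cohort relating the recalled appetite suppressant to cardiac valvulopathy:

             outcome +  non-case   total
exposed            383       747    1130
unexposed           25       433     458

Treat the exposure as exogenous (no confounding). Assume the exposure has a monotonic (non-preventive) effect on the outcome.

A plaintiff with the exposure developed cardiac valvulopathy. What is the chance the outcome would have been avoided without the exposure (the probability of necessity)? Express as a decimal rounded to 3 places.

PN ≈ 0.839

p₁ = P(outcome | exposed) = 383/1130 = 0.33894
p₀ = P(outcome | unexposed) = 25/458 = 0.054585
Under exogeneity and monotonicity, PN = (p₁ − p₀) / p₁.
PN = (0.33894 − 0.054585) / 0.33894 = 0.28435 / 0.33894 ≈ 0.8390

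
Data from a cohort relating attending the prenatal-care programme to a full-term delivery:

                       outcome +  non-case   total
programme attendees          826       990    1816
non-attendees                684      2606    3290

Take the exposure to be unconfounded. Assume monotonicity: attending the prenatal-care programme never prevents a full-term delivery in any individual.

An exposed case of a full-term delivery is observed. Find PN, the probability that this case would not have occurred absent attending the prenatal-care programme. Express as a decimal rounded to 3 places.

PN ≈ 0.543

p₁ = P(outcome | exposed) = 826/1816 = 0.45485
p₀ = P(outcome | unexposed) = 684/3290 = 0.2079
Under exogeneity and monotonicity, PN = (p₁ − p₀)/p₁.
PN = (0.45485 − 0.2079) / 0.45485 ≈ 0.5429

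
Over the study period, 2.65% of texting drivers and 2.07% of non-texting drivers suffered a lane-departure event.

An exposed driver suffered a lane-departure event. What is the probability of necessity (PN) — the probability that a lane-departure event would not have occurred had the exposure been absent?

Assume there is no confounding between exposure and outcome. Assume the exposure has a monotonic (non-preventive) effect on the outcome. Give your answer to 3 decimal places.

p₁ = 0.0265, p₀ = 0.0207.
Under exogeneity and monotonicity, PN = (p₁ − p₀) / p₁.
PN = (0.0265 − 0.0207) / 0.0265 = 0.0058 / 0.0265 ≈ 0.2189

PN ≈ 0.219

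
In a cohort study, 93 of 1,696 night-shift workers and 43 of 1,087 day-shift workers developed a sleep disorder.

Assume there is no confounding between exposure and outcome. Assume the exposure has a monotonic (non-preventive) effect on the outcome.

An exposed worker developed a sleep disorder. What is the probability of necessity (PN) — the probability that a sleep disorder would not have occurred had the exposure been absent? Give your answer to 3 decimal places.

PN ≈ 0.279

p₁ = P(outcome | exposed) = 93/1696 = 0.054835
p₀ = P(outcome | unexposed) = 43/1087 = 0.039558
Under exogeneity and monotonicity, PN = (p₁ − p₀) / p₁.
PN = (0.054835 − 0.039558) / 0.054835 = 0.015276 / 0.054835 ≈ 0.2786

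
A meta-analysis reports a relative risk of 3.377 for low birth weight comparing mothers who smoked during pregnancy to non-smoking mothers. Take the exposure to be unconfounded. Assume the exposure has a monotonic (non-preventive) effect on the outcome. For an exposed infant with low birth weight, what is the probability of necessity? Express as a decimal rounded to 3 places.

Under exogeneity and monotonicity, PN = (RR − 1) / RR = 1 − 1/RR.
PN = (3.377 − 1) / 3.377 = 2.377 / 3.377 ≈ 0.7039

PN ≈ 0.704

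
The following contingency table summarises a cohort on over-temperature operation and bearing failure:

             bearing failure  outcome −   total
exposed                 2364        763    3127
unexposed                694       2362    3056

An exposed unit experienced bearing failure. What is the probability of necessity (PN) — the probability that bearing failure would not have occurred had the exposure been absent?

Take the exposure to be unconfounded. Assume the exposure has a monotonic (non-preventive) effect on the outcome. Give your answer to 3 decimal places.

p₁ = P(outcome | exposed) = 2364/3127 = 0.756
p₀ = P(outcome | unexposed) = 694/3056 = 0.22709
Under exogeneity and monotonicity, PN = (p₁ − p₀)/p₁.
PN = (0.756 − 0.22709) / 0.756 ≈ 0.6996

PN ≈ 0.700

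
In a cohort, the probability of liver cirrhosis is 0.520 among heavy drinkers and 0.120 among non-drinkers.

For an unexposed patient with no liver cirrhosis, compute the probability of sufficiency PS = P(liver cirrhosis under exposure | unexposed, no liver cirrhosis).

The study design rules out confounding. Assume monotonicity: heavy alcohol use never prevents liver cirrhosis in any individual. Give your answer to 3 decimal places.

PS ≈ 0.455

Let p₁ = 0.52, p₀ = 0.12.
Under exogeneity and monotonicity, PS = (p₁ − p₀) / (1 − p₀).
PS = (0.52 − 0.12) / (1 − 0.12) = 0.4 / 0.88 ≈ 0.4545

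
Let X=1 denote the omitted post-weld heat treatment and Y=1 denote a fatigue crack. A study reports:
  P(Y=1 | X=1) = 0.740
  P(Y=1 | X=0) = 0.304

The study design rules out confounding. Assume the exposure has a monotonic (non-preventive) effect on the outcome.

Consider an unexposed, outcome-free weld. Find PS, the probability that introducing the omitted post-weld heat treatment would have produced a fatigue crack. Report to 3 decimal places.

Let p₁ = 0.74, p₀ = 0.304.
Under exogeneity and monotonicity, PS = (p₁ − p₀) / (1 − p₀).
PS = (0.74 − 0.304) / (1 − 0.304) = 0.436 / 0.696 ≈ 0.6264

PS ≈ 0.626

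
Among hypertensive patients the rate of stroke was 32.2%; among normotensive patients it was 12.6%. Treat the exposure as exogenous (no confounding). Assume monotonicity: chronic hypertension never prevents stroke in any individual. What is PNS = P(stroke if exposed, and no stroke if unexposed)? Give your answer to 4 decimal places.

PNS ≈ 0.1960

p₁ = 0.322, p₀ = 0.126.
Under exogeneity and monotonicity, PNS = p₁ − p₀.
PNS = 0.322 − 0.126 = 0.196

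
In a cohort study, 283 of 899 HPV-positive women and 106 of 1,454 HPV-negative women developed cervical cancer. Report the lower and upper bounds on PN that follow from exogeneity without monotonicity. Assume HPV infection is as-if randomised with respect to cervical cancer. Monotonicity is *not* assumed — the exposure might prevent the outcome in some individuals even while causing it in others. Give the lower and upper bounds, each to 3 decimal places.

p₁ = P(outcome | exposed) = 283/899 = 0.31479
p₀ = P(outcome | unexposed) = 106/1454 = 0.072902
Under exogeneity alone the bounds on PN are max{0,(p₁−p₀)/p₁} ≤ PN ≤ min{1,(1−p₀)/p₁}.
  lower = (p₁ − p₀)/p₁ = 0.24189 / 0.31479 ≈ 0.7684
  upper = min{1, (1 − p₀)/p₁} = 0.9271 / 0.31479 ≈ 2.9451 → capped at 1

0.768 ≤ PN ≤ 1.000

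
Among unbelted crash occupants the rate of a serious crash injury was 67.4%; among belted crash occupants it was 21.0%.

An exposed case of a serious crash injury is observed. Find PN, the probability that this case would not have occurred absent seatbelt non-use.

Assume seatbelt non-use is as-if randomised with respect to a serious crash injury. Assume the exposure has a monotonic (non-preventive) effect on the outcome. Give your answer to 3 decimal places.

p₁ = 0.674, p₀ = 0.21.
Under exogeneity and monotonicity, PN = (p₁ − p₀) / p₁.
PN = (0.674 − 0.21) / 0.674 = 0.464 / 0.674 ≈ 0.6884

PN ≈ 0.688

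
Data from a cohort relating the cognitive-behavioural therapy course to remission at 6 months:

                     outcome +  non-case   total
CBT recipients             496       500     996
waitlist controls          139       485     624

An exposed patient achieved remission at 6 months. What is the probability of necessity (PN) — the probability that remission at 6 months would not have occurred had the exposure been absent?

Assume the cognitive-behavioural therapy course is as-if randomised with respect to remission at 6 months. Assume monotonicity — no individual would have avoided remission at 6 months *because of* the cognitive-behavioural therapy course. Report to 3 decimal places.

p₁ = P(outcome | exposed) = 496/996 = 0.49799
p₀ = P(outcome | unexposed) = 139/624 = 0.22276
Under exogeneity and monotonicity, PN = (p₁ − p₀)/p₁.
PN = (0.49799 − 0.22276) / 0.49799 ≈ 0.5527

PN ≈ 0.553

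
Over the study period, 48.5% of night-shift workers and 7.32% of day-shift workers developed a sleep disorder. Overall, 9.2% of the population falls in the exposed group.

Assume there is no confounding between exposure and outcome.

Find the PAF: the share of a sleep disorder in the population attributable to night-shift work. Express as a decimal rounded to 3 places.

p₁ = 0.485, p₀ = 0.0732.
Overall risk P(Y=1) = π·p₁ + (1−π)·p₀ = 0.092×0.485 + 0.908×0.0732 = 0.11109.
Under exogeneity, PAF = [P(Y=1) − p₀] / P(Y=1).
PAF = (0.11109 − 0.0732) / 0.11109 ≈ 0.3410

PAF ≈ 0.341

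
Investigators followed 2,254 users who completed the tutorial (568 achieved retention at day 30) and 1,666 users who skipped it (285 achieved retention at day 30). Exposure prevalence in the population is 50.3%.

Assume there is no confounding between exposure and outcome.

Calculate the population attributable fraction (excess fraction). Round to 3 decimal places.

p₁ = P(outcome | exposed) = 568/2254 = 0.252
p₀ = P(outcome | unexposed) = 285/1666 = 0.17107
Overall risk P(Y=1) = π·p₁ + (1−π)·p₀ = 0.503×0.252 + 0.497×0.17107 = 0.21178.
Under exogeneity, PAF = [P(Y=1) − p₀] / P(Y=1).
PAF = (0.21178 − 0.17107) / 0.21178 ≈ 0.1922

PAF ≈ 0.192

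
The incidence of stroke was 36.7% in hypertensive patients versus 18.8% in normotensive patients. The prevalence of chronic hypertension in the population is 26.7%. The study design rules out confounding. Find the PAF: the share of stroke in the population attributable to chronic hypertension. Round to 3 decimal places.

PAF ≈ 0.203

p₁ = 0.367, p₀ = 0.188.
Overall risk P(Y=1) = π·p₁ + (1−π)·p₀ = 0.267×0.367 + 0.733×0.188 = 0.23579.
Under exogeneity, PAF = [P(Y=1) − p₀] / P(Y=1).
PAF = (0.23579 − 0.188) / 0.23579 ≈ 0.2027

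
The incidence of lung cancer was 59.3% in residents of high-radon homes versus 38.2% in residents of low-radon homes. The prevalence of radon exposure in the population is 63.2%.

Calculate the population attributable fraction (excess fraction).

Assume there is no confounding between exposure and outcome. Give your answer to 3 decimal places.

p₁ = 0.593, p₀ = 0.382.
Overall risk P(Y=1) = π·p₁ + (1−π)·p₀ = 0.632×0.593 + 0.368×0.382 = 0.51535.
Under exogeneity, PAF = [P(Y=1) − p₀] / P(Y=1).
PAF = (0.51535 − 0.382) / 0.51535 ≈ 0.2588

PAF ≈ 0.259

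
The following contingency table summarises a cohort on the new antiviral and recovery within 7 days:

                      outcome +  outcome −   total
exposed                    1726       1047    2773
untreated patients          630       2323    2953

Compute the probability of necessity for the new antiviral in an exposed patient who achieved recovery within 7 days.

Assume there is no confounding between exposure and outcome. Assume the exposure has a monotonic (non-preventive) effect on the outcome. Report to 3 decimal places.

p₁ = P(outcome | exposed) = 1726/2773 = 0.62243
p₀ = P(outcome | unexposed) = 630/2953 = 0.21334
Under exogeneity and monotonicity, PN = (p₁ − p₀) / p₁.
PN = (0.62243 − 0.21334) / 0.62243 = 0.40909 / 0.62243 ≈ 0.6572

PN ≈ 0.657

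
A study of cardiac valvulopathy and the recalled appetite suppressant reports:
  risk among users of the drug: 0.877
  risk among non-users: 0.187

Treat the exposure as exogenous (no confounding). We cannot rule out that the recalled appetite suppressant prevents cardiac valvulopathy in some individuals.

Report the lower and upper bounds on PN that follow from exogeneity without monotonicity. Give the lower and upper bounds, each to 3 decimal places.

Let p₁ = 0.877, p₀ = 0.187.
Under exogeneity alone the bounds on PN are max{0,(p₁−p₀)/p₁} ≤ PN ≤ min{1,(1−p₀)/p₁}.
  lower = (p₁ − p₀)/p₁ = 0.69 / 0.877 ≈ 0.7868
  upper = min{1, (1 − p₀)/p₁} = 0.813 / 0.877 ≈ 0.9270

0.787 ≤ PN ≤ 0.927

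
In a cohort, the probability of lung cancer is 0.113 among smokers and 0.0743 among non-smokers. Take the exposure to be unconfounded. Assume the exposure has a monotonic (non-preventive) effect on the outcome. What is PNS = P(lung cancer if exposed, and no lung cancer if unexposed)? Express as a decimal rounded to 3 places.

PNS ≈ 0.039

Let p₁ = 0.113, p₀ = 0.0743.
Under exogeneity and monotonicity, PNS = p₁ − p₀.
PNS = 0.113 − 0.0743 = 0.0387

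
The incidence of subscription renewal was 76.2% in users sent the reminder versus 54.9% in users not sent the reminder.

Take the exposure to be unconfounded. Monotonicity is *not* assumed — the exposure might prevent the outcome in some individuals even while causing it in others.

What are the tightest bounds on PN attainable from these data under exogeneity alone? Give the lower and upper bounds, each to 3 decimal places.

p₁ = 0.762, p₀ = 0.549.
Under exogeneity alone the bounds on PN are max{0,(p₁−p₀)/p₁} ≤ PN ≤ min{1,(1−p₀)/p₁}.
  lower = (p₁ − p₀)/p₁ = 0.213 / 0.762 ≈ 0.2795
  upper = min{1, (1 − p₀)/p₁} = 0.451 / 0.762 ≈ 0.5919

0.280 ≤ PN ≤ 0.592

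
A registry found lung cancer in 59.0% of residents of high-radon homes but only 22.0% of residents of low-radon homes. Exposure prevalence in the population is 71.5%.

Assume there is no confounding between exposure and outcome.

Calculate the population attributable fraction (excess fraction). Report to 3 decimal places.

p₁ = 0.59, p₀ = 0.22.
Overall risk P(Y=1) = π·p₁ + (1−π)·p₀ = 0.715×0.59 + 0.285×0.22 = 0.48455.
Under exogeneity, PAF = [P(Y=1) − p₀] / P(Y=1).
PAF = (0.48455 − 0.22) / 0.48455 ≈ 0.5460

PAF ≈ 0.546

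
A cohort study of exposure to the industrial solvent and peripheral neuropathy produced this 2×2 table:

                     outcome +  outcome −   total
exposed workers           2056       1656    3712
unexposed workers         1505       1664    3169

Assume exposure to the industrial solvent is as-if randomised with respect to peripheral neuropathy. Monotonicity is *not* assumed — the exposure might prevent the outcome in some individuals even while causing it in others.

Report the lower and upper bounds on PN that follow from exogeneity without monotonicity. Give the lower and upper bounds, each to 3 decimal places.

0.143 ≤ PN ≤ 0.948

p₁ = P(outcome | exposed) = 2056/3712 = 0.55388
p₀ = P(outcome | unexposed) = 1505/3169 = 0.47491
Under exogeneity alone the bounds on PN are max{0,(p₁−p₀)/p₁} ≤ PN ≤ min{1,(1−p₀)/p₁}.
  lower = (p₁ − p₀)/p₁ = 0.078966 / 0.55388 ≈ 0.1426
  upper = min{1, (1 − p₀)/p₁} = 0.52509 / 0.55388 ≈ 0.9480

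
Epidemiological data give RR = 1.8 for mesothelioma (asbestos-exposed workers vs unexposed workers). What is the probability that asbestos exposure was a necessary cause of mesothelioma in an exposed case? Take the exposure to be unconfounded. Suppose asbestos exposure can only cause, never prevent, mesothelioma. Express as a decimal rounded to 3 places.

Under exogeneity and monotonicity, PN = (RR − 1) / RR = 1 − 1/RR.
PN = (1.8 − 1) / 1.8 = 0.8 / 1.8 ≈ 0.4444

PN ≈ 0.444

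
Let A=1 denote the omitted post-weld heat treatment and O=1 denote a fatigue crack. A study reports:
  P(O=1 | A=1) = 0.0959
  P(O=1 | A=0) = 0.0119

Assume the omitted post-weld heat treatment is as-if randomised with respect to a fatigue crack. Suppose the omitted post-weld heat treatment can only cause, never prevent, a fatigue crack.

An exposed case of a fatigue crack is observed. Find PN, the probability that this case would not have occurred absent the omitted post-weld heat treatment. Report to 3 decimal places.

Let p₁ = 0.0959, p₀ = 0.0119.
Under exogeneity and monotonicity, PN = (p₁ − p₀) / p₁.
PN = (0.0959 − 0.0119) / 0.0959 = 0.084 / 0.0959 ≈ 0.8759

PN ≈ 0.876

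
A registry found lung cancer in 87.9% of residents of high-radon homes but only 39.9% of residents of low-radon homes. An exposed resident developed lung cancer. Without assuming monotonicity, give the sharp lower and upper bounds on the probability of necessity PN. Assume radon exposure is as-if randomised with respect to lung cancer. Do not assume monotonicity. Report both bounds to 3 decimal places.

0.546 ≤ PN ≤ 0.684

p₁ = 0.879, p₀ = 0.399.
Under exogeneity alone the bounds on PN are max{0,(p₁−p₀)/p₁} ≤ PN ≤ min{1,(1−p₀)/p₁}.
  lower = (p₁ − p₀)/p₁ = 0.48 / 0.879 ≈ 0.5461
  upper = min{1, (1 − p₀)/p₁} = 0.601 / 0.879 ≈ 0.6837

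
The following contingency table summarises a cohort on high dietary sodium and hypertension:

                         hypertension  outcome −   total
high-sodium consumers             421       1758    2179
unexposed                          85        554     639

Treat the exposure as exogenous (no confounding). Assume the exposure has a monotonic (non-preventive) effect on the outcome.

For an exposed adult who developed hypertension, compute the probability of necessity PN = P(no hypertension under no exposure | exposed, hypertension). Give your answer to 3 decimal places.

PN ≈ 0.312

p₁ = P(outcome | exposed) = 421/2179 = 0.19321
p₀ = P(outcome | unexposed) = 85/639 = 0.13302
Under exogeneity and monotonicity, PN = (p₁ − p₀) / p₁.
PN = (0.19321 − 0.13302) / 0.19321 = 0.060188 / 0.19321 ≈ 0.3115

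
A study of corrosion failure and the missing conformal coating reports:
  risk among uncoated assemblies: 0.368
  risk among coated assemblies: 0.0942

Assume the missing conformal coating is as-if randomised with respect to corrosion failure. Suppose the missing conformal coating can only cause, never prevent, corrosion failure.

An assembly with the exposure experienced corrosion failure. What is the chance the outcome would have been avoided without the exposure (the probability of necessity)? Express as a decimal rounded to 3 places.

PN ≈ 0.744

Let p₁ = 0.368, p₀ = 0.0942.
Under exogeneity and monotonicity, PN = (p₁ − p₀) / p₁.
PN = (0.368 − 0.0942) / 0.368 = 0.2738 / 0.368 ≈ 0.7440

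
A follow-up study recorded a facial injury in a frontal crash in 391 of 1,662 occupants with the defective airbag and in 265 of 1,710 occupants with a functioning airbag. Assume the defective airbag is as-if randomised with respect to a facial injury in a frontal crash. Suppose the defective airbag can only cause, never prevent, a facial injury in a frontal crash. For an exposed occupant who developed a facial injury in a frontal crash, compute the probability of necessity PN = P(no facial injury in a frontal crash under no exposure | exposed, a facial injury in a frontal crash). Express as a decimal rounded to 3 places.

PN ≈ 0.341

p₁ = P(outcome | exposed) = 391/1662 = 0.23526
p₀ = P(outcome | unexposed) = 265/1710 = 0.15497
Under exogeneity and monotonicity, PN = (p₁ − p₀) / p₁.
PN = (0.23526 − 0.15497) / 0.23526 = 0.080288 / 0.23526 ≈ 0.3413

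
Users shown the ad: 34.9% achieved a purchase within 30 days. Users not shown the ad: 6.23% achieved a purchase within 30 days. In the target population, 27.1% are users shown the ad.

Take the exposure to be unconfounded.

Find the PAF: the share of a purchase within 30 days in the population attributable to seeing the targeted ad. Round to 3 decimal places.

PAF ≈ 0.555

p₁ = 0.349, p₀ = 0.0623.
Overall risk P(Y=1) = π·p₁ + (1−π)·p₀ = 0.271×0.349 + 0.729×0.0623 = 0.14.
Under exogeneity, PAF = [P(Y=1) − p₀] / P(Y=1).
PAF = (0.14 − 0.0623) / 0.14 ≈ 0.5550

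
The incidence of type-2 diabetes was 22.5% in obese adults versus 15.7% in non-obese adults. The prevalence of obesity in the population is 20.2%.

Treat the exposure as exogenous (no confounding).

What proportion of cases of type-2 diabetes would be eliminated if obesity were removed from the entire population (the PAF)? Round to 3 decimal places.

PAF ≈ 0.080

p₁ = 0.225, p₀ = 0.157.
Overall risk P(Y=1) = π·p₁ + (1−π)·p₀ = 0.202×0.225 + 0.798×0.157 = 0.17074.
Under exogeneity, PAF = [P(Y=1) − p₀] / P(Y=1).
PAF = (0.17074 − 0.157) / 0.17074 ≈ 0.0805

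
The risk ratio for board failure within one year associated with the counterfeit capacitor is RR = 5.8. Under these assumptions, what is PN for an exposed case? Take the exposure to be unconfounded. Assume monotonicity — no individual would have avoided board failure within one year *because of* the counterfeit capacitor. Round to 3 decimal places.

Under exogeneity and monotonicity, PN = (RR − 1) / RR = 1 − 1/RR.
PN = (5.8 − 1) / 5.8 = 4.8 / 5.8 ≈ 0.8276

PN ≈ 0.828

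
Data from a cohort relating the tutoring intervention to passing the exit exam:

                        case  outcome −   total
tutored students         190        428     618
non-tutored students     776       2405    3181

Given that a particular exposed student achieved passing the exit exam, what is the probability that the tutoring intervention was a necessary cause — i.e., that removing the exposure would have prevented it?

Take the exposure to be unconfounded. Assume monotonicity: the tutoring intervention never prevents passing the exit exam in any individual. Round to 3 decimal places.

PN ≈ 0.207

p₁ = P(outcome | exposed) = 190/618 = 0.30744
p₀ = P(outcome | unexposed) = 776/3181 = 0.24395
Under exogeneity and monotonicity, PN = (p₁ − p₀) / p₁.
PN = (0.30744 − 0.24395) / 0.30744 = 0.063495 / 0.30744 ≈ 0.2065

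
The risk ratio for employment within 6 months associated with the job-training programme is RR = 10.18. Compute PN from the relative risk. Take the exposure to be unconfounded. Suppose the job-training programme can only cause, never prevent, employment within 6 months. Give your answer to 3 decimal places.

Under exogeneity and monotonicity, PN = (RR − 1) / RR = 1 − 1/RR.
PN = (10.18 − 1) / 10.18 = 9.18 / 10.18 ≈ 0.9018

PN ≈ 0.902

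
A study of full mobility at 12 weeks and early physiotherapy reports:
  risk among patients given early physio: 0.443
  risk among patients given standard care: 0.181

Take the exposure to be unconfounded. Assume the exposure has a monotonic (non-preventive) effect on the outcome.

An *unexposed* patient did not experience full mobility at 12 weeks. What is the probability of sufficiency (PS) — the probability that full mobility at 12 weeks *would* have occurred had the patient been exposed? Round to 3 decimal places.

Let p₁ = 0.443, p₀ = 0.181.
Under exogeneity and monotonicity, PS = (p₁ − p₀) / (1 − p₀).
PS = (0.443 − 0.181) / (1 − 0.181) = 0.262 / 0.819 ≈ 0.3199

PS ≈ 0.320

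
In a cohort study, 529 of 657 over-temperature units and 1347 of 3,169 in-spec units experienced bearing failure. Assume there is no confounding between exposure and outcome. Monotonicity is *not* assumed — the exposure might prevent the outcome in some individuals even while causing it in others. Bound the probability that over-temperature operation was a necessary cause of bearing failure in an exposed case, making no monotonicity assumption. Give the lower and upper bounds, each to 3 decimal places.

p₁ = P(outcome | exposed) = 529/657 = 0.80518
p₀ = P(outcome | unexposed) = 1347/3169 = 0.42506
Under exogeneity alone the bounds on PN are max{0,(p₁−p₀)/p₁} ≤ PN ≤ min{1,(1−p₀)/p₁}.
  lower = (p₁ − p₀)/p₁ = 0.38012 / 0.80518 ≈ 0.4721
  upper = min{1, (1 − p₀)/p₁} = 0.57494 / 0.80518 ≈ 0.7141

0.472 ≤ PN ≤ 0.714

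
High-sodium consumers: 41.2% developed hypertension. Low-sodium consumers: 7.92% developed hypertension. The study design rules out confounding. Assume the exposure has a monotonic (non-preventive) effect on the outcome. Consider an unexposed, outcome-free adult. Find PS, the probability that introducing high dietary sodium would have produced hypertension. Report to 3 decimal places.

PS ≈ 0.361

p₁ = 0.412, p₀ = 0.0792.
Under exogeneity and monotonicity, PS = (p₁ − p₀) / (1 − p₀).
PS = (0.412 − 0.0792) / (1 − 0.0792) = 0.3328 / 0.9208 ≈ 0.3614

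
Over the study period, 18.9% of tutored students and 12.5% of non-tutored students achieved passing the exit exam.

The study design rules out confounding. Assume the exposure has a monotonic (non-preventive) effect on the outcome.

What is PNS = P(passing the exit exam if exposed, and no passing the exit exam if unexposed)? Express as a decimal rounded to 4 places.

PNS ≈ 0.0640

p₁ = 0.189, p₀ = 0.125.
Under exogeneity and monotonicity, PNS = p₁ − p₀.
PNS = 0.189 − 0.125 = 0.064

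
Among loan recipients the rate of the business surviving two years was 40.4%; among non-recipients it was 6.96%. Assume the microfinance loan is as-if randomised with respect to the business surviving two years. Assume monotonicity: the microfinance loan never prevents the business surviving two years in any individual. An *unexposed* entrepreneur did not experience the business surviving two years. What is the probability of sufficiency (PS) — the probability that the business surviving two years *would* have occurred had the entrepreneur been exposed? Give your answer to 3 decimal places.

PS ≈ 0.359

p₁ = 0.404, p₀ = 0.0696.
Under exogeneity and monotonicity, PS = (p₁ − p₀) / (1 − p₀).
PS = (0.404 − 0.0696) / (1 − 0.0696) = 0.3344 / 0.9304 ≈ 0.3594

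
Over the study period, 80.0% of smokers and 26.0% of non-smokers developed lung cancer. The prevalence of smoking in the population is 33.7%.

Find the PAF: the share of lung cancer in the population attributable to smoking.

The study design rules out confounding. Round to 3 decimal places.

p₁ = 0.8, p₀ = 0.26.
Overall risk P(Y=1) = π·p₁ + (1−π)·p₀ = 0.337×0.8 + 0.663×0.26 = 0.44198.
Under exogeneity, PAF = [P(Y=1) − p₀] / P(Y=1).
PAF = (0.44198 − 0.26) / 0.44198 ≈ 0.4117

PAF ≈ 0.412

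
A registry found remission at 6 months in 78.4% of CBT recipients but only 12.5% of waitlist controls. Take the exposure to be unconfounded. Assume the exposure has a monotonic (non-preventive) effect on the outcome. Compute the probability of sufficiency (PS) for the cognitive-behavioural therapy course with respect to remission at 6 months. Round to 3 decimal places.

p₁ = 0.784, p₀ = 0.125.
Under exogeneity and monotonicity, PS = (p₁ − p₀) / (1 − p₀).
PS = (0.784 − 0.125) / (1 − 0.125) = 0.659 / 0.875 ≈ 0.7531

PS ≈ 0.753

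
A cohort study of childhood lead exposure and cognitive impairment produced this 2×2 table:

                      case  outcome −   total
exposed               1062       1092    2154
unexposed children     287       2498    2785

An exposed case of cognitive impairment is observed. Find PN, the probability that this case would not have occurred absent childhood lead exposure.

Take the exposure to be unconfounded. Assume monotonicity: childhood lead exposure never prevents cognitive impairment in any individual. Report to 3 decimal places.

p₁ = P(outcome | exposed) = 1062/2154 = 0.49304
p₀ = P(outcome | unexposed) = 287/2785 = 0.10305
Under exogeneity and monotonicity, PN = (p₁ − p₀)/p₁.
PN = (0.49304 − 0.10305) / 0.49304 ≈ 0.7910

PN ≈ 0.791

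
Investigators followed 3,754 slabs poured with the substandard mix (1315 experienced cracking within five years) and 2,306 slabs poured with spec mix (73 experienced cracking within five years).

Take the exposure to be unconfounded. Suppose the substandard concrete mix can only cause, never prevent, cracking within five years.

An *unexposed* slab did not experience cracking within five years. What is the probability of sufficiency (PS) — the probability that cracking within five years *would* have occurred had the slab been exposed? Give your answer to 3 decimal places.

p₁ = P(outcome | exposed) = 1315/3754 = 0.35029
p₀ = P(outcome | unexposed) = 73/2306 = 0.031657
Under exogeneity and monotonicity, PS = (p₁ − p₀) / (1 − p₀).
PS = (0.35029 − 0.031657) / (1 − 0.031657) = 0.31864 / 0.96834 ≈ 0.3291

PS ≈ 0.329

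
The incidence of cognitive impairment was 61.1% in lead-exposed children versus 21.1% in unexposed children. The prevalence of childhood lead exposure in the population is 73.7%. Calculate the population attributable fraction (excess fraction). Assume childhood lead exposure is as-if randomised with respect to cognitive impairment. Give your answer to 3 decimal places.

p₁ = 0.611, p₀ = 0.211.
Overall risk P(Y=1) = π·p₁ + (1−π)·p₀ = 0.737×0.611 + 0.263×0.211 = 0.5058.
Under exogeneity, PAF = [P(Y=1) − p₀] / P(Y=1).
PAF = (0.5058 − 0.211) / 0.5058 ≈ 0.5828

PAF ≈ 0.583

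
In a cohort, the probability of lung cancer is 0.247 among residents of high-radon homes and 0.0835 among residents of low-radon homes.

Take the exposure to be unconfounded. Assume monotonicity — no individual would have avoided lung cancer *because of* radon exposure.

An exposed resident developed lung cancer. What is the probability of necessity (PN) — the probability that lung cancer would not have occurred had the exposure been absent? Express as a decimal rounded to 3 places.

Let p₁ = 0.247, p₀ = 0.0835.
Under exogeneity and monotonicity, PN = (p₁ − p₀) / p₁.
PN = (0.247 − 0.0835) / 0.247 = 0.1635 / 0.247 ≈ 0.6619

PN ≈ 0.662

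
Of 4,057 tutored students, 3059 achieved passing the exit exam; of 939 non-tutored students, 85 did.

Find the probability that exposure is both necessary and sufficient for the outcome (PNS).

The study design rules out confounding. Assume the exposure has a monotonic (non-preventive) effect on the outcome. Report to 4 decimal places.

PNS ≈ 0.6635

p₁ = P(outcome | exposed) = 3059/4057 = 0.75401
p₀ = P(outcome | unexposed) = 85/939 = 0.090522
Under exogeneity and monotonicity, PNS = p₁ − p₀.
PNS = 0.75401 − 0.090522 = 0.66348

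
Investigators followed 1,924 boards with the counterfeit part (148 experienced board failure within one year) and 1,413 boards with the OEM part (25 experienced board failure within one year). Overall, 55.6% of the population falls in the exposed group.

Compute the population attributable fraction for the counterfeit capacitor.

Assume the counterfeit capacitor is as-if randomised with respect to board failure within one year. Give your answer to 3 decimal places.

p₁ = P(outcome | exposed) = 148/1924 = 0.076923
p₀ = P(outcome | unexposed) = 25/1413 = 0.017693
Overall risk P(Y=1) = π·p₁ + (1−π)·p₀ = 0.556×0.076923 + 0.444×0.017693 = 0.050625.
Under exogeneity, PAF = [P(Y=1) − p₀] / P(Y=1).
PAF = (0.050625 − 0.017693) / 0.050625 ≈ 0.6505

PAF ≈ 0.651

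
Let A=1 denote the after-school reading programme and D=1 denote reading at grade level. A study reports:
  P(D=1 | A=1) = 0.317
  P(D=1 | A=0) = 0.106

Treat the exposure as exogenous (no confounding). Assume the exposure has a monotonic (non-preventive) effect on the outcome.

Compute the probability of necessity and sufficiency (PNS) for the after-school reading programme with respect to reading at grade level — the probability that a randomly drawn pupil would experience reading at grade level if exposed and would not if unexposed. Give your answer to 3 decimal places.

Let p₁ = 0.317, p₀ = 0.106.
Under exogeneity and monotonicity, PNS = p₁ − p₀.
PNS = 0.317 − 0.106 = 0.211

PNS ≈ 0.211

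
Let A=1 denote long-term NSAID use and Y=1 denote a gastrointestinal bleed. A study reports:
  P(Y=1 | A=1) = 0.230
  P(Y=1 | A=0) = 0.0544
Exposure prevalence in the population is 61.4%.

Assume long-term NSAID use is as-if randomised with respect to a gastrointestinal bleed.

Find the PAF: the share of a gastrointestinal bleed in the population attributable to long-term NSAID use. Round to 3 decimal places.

Let p₁ = 0.23, p₀ = 0.0544.
Overall risk P(Y=1) = π·p₁ + (1−π)·p₀ = 0.614×0.23 + 0.386×0.0544 = 0.16222.
Under exogeneity, PAF = [P(Y=1) − p₀] / P(Y=1).
PAF = (0.16222 − 0.0544) / 0.16222 ≈ 0.6646

PAF ≈ 0.665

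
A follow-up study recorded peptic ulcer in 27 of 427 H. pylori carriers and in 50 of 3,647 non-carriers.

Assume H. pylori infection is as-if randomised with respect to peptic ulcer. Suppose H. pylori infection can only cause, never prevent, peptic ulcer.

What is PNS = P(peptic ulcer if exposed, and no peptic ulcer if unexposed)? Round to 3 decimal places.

PNS ≈ 0.050

p₁ = P(outcome | exposed) = 27/427 = 0.063232
p₀ = P(outcome | unexposed) = 50/3647 = 0.01371
Under exogeneity and monotonicity, PNS = p₁ − p₀.
PNS = 0.063232 − 0.01371 = 0.049522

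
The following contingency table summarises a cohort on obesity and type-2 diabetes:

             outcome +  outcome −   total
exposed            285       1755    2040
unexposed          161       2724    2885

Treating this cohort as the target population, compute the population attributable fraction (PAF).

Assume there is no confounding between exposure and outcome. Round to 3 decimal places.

p₁ = P(outcome | exposed) = 285/2040 = 0.13971
p₀ = P(outcome | unexposed) = 161/2885 = 0.055806
Exposure prevalence π = 2040/4925 = 0.41421; overall risk P(Y=1) = 0.090558.
Under exogeneity, PAF = [P(Y=1) − p₀]/P(Y=1).
PAF = (0.090558 − 0.055806) / 0.090558 ≈ 0.3838

PAF ≈ 0.384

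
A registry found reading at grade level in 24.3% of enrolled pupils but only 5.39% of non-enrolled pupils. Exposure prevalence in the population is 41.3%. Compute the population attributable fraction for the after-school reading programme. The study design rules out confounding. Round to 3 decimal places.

PAF ≈ 0.592

p₁ = 0.243, p₀ = 0.0539.
Overall risk P(Y=1) = π·p₁ + (1−π)·p₀ = 0.413×0.243 + 0.587×0.0539 = 0.132.
Under exogeneity, PAF = [P(Y=1) − p₀] / P(Y=1).
PAF = (0.132 − 0.0539) / 0.132 ≈ 0.5917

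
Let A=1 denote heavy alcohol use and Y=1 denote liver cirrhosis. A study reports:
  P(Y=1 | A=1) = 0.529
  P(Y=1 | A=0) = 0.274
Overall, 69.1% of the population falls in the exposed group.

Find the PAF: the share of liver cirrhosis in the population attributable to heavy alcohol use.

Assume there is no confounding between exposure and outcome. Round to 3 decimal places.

PAF ≈ 0.391

Let p₁ = 0.529, p₀ = 0.274.
Overall risk P(Y=1) = π·p₁ + (1−π)·p₀ = 0.691×0.529 + 0.309×0.274 = 0.45021.
Under exogeneity, PAF = [P(Y=1) − p₀] / P(Y=1).
PAF = (0.45021 − 0.274) / 0.45021 ≈ 0.3914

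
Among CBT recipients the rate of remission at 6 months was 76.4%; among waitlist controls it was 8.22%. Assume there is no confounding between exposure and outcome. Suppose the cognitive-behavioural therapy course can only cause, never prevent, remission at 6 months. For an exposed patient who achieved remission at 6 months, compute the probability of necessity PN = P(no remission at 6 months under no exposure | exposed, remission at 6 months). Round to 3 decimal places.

p₁ = 0.764, p₀ = 0.0822.
Under exogeneity and monotonicity, PN = (p₁ − p₀) / p₁.
PN = (0.764 − 0.0822) / 0.764 = 0.6818 / 0.764 ≈ 0.8924

PN ≈ 0.892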